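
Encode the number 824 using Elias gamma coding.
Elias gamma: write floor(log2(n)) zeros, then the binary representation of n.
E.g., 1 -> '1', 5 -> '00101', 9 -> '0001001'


num_bits = floor(log2(824)) + 1 = 10
leading_zeros = num_bits - 1 = 9
binary(824) = 1100111000

Elias gamma(824) = '000000000' + '1100111000' = 0000000001100111000 (19 bits)


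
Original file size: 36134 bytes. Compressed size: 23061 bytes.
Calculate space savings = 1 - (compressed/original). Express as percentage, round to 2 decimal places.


ratio = compressed/original = 23061/36134 = 0.638208
savings = 1 - ratio = 1 - 0.638208 = 0.361792
as a percentage: 0.361792 * 100 = 36.18%

Space savings = 1 - 23061/36134 = 36.18%


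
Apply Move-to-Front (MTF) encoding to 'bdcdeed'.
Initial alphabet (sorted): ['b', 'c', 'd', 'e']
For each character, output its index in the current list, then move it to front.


MTF encoding:
'b': index 0 in ['b', 'c', 'd', 'e'] -> ['b', 'c', 'd', 'e']
'd': index 2 in ['b', 'c', 'd', 'e'] -> ['d', 'b', 'c', 'e']
'c': index 2 in ['d', 'b', 'c', 'e'] -> ['c', 'd', 'b', 'e']
'd': index 1 in ['c', 'd', 'b', 'e'] -> ['d', 'c', 'b', 'e']
'e': index 3 in ['d', 'c', 'b', 'e'] -> ['e', 'd', 'c', 'b']
'e': index 0 in ['e', 'd', 'c', 'b'] -> ['e', 'd', 'c', 'b']
'd': index 1 in ['e', 'd', 'c', 'b'] -> ['d', 'e', 'c', 'b']


Output: [0, 2, 2, 1, 3, 0, 1]


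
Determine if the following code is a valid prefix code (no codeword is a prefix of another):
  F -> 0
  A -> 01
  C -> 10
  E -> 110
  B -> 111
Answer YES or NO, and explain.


Checking each pair (does one codeword prefix another?):
  F='0' vs A='01': prefix -- VIOLATION

NO -- this is NOT a valid prefix code. F (0) is a prefix of A (01).


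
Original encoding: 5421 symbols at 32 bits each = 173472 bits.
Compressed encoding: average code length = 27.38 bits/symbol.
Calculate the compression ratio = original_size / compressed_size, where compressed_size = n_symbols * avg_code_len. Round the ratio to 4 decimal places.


original_size = n_symbols * orig_bits = 5421 * 32 = 173472 bits
compressed_size = n_symbols * avg_code_len = 5421 * 27.38 = 148426.98 bits
ratio = original_size / compressed_size = 173472 / 148426.98 = 1.1687

Compression ratio = 1.1687


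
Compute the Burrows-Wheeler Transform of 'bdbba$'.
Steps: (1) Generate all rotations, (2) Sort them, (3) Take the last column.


Rotations (sorted):
  0: $bdbba -> last char: a
  1: a$bdbb -> last char: b
  2: ba$bdb -> last char: b
  3: bba$bd -> last char: d
  4: bdbba$ -> last char: $
  5: dbba$b -> last char: b


BWT = abbd$b


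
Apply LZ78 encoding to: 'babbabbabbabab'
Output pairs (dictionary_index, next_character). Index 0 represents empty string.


LZ78 encoding steps:
Dictionary: {0: ''}
Step 1: w='' (idx 0), next='b' -> output (0, 'b'), add 'b' as idx 1
Step 2: w='' (idx 0), next='a' -> output (0, 'a'), add 'a' as idx 2
Step 3: w='b' (idx 1), next='b' -> output (1, 'b'), add 'bb' as idx 3
Step 4: w='a' (idx 2), next='b' -> output (2, 'b'), add 'ab' as idx 4
Step 5: w='b' (idx 1), next='a' -> output (1, 'a'), add 'ba' as idx 5
Step 6: w='bb' (idx 3), next='a' -> output (3, 'a'), add 'bba' as idx 6
Step 7: w='ba' (idx 5), next='b' -> output (5, 'b'), add 'bab' as idx 7


Encoded: [(0, 'b'), (0, 'a'), (1, 'b'), (2, 'b'), (1, 'a'), (3, 'a'), (5, 'b')]


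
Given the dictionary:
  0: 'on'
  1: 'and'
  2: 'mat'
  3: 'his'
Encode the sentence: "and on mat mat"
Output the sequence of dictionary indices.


Look up each word in the dictionary:
  'and' -> 1
  'on' -> 0
  'mat' -> 2
  'mat' -> 2

Encoded: [1, 0, 2, 2]


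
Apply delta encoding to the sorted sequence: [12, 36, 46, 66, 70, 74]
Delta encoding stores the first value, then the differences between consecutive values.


First value: 12
Deltas:
  36 - 12 = 24
  46 - 36 = 10
  66 - 46 = 20
  70 - 66 = 4
  74 - 70 = 4


Delta encoded: [12, 24, 10, 20, 4, 4]


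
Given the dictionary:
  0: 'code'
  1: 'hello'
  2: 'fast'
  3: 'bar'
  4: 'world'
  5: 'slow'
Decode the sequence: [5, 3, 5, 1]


Look up each index in the dictionary:
  5 -> 'slow'
  3 -> 'bar'
  5 -> 'slow'
  1 -> 'hello'

Decoded: "slow bar slow hello"


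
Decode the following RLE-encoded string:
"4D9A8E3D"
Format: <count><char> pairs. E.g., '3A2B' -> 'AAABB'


Expanding each <count><char> pair:
  4D -> 'DDDD'
  9A -> 'AAAAAAAAA'
  8E -> 'EEEEEEEE'
  3D -> 'DDD'

Decoded = DDDDAAAAAAAAAEEEEEEEEDDD


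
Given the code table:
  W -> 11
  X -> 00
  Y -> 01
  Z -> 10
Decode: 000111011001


Decoding:
00 -> X
01 -> Y
11 -> W
01 -> Y
10 -> Z
01 -> Y


Result: XYWYZY


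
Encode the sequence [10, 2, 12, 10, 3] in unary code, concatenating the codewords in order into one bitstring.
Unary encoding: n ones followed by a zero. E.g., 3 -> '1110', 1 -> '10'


Encode each number as n ones followed by a terminating 0:
  10 -> 11111111110 (11 bits)
  2 -> 110 (3 bits)
  12 -> 1111111111110 (13 bits)
  10 -> 11111111110 (11 bits)
  3 -> 1110 (4 bits)
Total length = 11 + 3 + 13 + 11 + 4 = 42 bits.

Unary([10, 2, 12, 10, 3]) = 111111111101101111111111110111111111101110 (42 bits)


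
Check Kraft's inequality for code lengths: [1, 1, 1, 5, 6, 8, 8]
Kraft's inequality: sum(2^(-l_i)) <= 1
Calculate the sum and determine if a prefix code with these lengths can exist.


Sum = 2^(-1) + 2^(-1) + 2^(-1) + 2^(-5) + 2^(-6) + 2^(-8) + 2^(-8)
    = 0.5 + 0.5 + 0.5 + 0.03125 + 0.015625 + 0.00390625 + 0.00390625
    = 398/256 = 1.5546875
Since 1.5546875 > 1, Kraft's inequality is NOT satisfied.
A prefix code with these lengths CANNOT exist.

Kraft sum = 1.5546875. Not satisfied.


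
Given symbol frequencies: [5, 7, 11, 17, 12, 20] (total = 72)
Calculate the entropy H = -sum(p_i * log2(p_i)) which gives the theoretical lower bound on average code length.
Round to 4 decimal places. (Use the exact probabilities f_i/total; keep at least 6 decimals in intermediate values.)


Per-symbol terms -p_i * log2(p_i) with p_i = f_i/72:
  p = 5/72 = 0.069444: log2(p) = -3.847997, -p*log2(p) = 0.267222
  p = 7/72 = 0.097222: log2(p) = -3.362570, -p*log2(p) = 0.326917
  p = 11/72 = 0.152778: log2(p) = -2.710493, -p*log2(p) = 0.414103
  p = 17/72 = 0.236111: log2(p) = -2.082462, -p*log2(p) = 0.491692
  p = 12/72 = 0.166667: log2(p) = -2.584963, -p*log2(p) = 0.430827
  p = 20/72 = 0.277778: log2(p) = -1.847997, -p*log2(p) = 0.513332
H = 0.267222 + 0.326917 + 0.414103 + 0.491692 + 0.430827 + 0.513332 = 2.444093

H = 2.4441 bits/symbol


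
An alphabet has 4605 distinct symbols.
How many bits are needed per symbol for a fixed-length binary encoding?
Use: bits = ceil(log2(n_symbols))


log2(4605) = 12.169
Bracket: 2^12 = 4096 < 4605 <= 2^13 = 8192
So ceil(log2(4605)) = 13

bits = ceil(log2(4605)) = ceil(12.169) = 13 bits


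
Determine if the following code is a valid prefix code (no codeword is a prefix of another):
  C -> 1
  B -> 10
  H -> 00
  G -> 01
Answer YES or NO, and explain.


Checking each pair (does one codeword prefix another?):
  C='1' vs B='10': prefix -- VIOLATION

NO -- this is NOT a valid prefix code. C (1) is a prefix of B (10).


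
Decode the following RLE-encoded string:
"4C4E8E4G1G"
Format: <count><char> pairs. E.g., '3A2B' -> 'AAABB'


Expanding each <count><char> pair:
  4C -> 'CCCC'
  4E -> 'EEEE'
  8E -> 'EEEEEEEE'
  4G -> 'GGGG'
  1G -> 'G'

Decoded = CCCCEEEEEEEEEEEEGGGGG


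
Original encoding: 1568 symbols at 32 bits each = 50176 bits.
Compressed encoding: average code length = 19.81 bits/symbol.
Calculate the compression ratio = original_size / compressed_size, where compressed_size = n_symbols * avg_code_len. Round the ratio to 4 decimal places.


original_size = n_symbols * orig_bits = 1568 * 32 = 50176 bits
compressed_size = n_symbols * avg_code_len = 1568 * 19.81 = 31062.08 bits
ratio = original_size / compressed_size = 50176 / 31062.08 = 1.6153

Compression ratio = 1.6153


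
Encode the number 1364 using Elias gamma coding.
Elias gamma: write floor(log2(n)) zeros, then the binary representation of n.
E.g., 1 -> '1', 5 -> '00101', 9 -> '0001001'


num_bits = floor(log2(1364)) + 1 = 11
leading_zeros = num_bits - 1 = 10
binary(1364) = 10101010100

Elias gamma(1364) = '0000000000' + '10101010100' = 000000000010101010100 (21 bits)


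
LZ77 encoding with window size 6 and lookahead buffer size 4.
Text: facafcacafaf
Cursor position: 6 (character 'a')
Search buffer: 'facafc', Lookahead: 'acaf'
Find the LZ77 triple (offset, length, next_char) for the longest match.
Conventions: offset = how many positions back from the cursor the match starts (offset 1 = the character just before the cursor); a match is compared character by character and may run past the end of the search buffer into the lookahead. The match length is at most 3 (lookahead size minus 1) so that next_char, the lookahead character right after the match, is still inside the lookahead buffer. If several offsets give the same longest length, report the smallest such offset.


Try each offset into the search buffer:
  offset=1 (pos 5, char 'c'): match length 0
  offset=2 (pos 4, char 'f'): match length 0
  offset=3 (pos 3, char 'a'): match length 1
  offset=4 (pos 2, char 'c'): match length 0
  offset=5 (pos 1, char 'a'): match length 3
  offset=6 (pos 0, char 'f'): match length 0
Longest match has length 3 at offset 5.
next_char = character at position 6 + 3 = 9 -> 'f'

Best match: offset=5, length=3 (matching 'aca' starting at position 1)
LZ77 triple: (5, 3, 'f')


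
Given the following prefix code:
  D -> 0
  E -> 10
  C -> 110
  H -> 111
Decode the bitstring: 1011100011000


Decoding step by step:
Bits 10 -> E
Bits 111 -> H
Bits 0 -> D
Bits 0 -> D
Bits 0 -> D
Bits 110 -> C
Bits 0 -> D
Bits 0 -> D


Decoded message: EHDDDCDD


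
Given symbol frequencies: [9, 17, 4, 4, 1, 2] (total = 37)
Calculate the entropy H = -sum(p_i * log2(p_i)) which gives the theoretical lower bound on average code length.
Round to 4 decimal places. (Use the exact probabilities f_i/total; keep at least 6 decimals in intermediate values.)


Per-symbol terms -p_i * log2(p_i) with p_i = f_i/37:
  p = 9/37 = 0.243243: log2(p) = -2.039528, -p*log2(p) = 0.496101
  p = 17/37 = 0.459459: log2(p) = -1.121991, -p*log2(p) = 0.515509
  p = 4/37 = 0.108108: log2(p) = -3.209453, -p*log2(p) = 0.346968
  p = 4/37 = 0.108108: log2(p) = -3.209453, -p*log2(p) = 0.346968
  p = 1/37 = 0.027027: log2(p) = -5.209453, -p*log2(p) = 0.140796
  p = 2/37 = 0.054054: log2(p) = -4.209453, -p*log2(p) = 0.227538
H = 0.496101 + 0.515509 + 0.346968 + 0.346968 + 0.140796 + 0.227538 = 2.073880

H = 2.0739 bits/symbol


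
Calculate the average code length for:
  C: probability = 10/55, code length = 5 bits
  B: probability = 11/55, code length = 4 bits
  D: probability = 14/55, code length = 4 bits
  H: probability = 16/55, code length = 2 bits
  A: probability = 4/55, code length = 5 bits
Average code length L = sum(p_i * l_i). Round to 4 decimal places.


Weighted contributions p_i * l_i:
  C: (10/55) * 5 = 50/55
  B: (11/55) * 4 = 44/55
  D: (14/55) * 4 = 56/55
  H: (16/55) * 2 = 32/55
  A: (4/55) * 5 = 20/55
Sum = (50 + 44 + 56 + 32 + 20)/55 = 202/55

L = 202/55 = 3.6727 bits/symbol


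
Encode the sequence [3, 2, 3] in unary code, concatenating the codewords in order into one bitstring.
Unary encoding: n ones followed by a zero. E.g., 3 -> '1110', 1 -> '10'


Encode each number as n ones followed by a terminating 0:
  3 -> 1110 (4 bits)
  2 -> 110 (3 bits)
  3 -> 1110 (4 bits)
Total length = 4 + 3 + 4 = 11 bits.

Unary([3, 2, 3]) = 11101101110 (11 bits)


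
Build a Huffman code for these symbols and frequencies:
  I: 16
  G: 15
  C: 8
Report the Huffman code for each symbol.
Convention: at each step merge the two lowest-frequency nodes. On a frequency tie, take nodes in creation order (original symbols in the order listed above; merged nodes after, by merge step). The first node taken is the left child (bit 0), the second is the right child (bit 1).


Huffman tree construction:
Step 1: Merge C(8) + G(15) = 23
Step 2: Merge I(16) + (C+G)(23) = 39
Read each symbol's code off the tree from the root (left child = 0, right child = 1).

Codes:
  I: 0 (length 1)
  G: 11 (length 2)
  C: 10 (length 2)
Average code length: 62/39 = 1.5897 bits/symbol


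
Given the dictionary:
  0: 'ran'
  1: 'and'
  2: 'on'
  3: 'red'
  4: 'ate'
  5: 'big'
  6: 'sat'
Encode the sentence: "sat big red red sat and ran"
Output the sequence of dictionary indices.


Look up each word in the dictionary:
  'sat' -> 6
  'big' -> 5
  'red' -> 3
  'red' -> 3
  'sat' -> 6
  'and' -> 1
  'ran' -> 0

Encoded: [6, 5, 3, 3, 6, 1, 0]


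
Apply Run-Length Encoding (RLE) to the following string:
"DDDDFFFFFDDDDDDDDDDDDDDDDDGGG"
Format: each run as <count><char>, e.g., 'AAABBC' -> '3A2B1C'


Scanning runs left to right:
  i=0: run of 'D' x 4 -> '4D'
  i=4: run of 'F' x 5 -> '5F'
  i=9: run of 'D' x 17 -> '17D'
  i=26: run of 'G' x 3 -> '3G'

RLE = 4D5F17D3G


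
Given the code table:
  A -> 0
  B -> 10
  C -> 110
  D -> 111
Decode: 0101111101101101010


Decoding:
0 -> A
10 -> B
111 -> D
110 -> C
110 -> C
110 -> C
10 -> B
10 -> B


Result: ABDCCCBB


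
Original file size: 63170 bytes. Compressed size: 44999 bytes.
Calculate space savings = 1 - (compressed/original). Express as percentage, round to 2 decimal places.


ratio = compressed/original = 44999/63170 = 0.712348
savings = 1 - ratio = 1 - 0.712348 = 0.287652
as a percentage: 0.287652 * 100 = 28.77%

Space savings = 1 - 44999/63170 = 28.77%


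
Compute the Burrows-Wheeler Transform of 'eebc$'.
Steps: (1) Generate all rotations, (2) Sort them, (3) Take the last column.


Rotations (sorted):
  0: $eebc -> last char: c
  1: bc$ee -> last char: e
  2: c$eeb -> last char: b
  3: ebc$e -> last char: e
  4: eebc$ -> last char: $


BWT = cebe$


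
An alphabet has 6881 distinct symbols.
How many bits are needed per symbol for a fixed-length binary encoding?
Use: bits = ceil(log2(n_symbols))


log2(6881) = 12.7484
Bracket: 2^12 = 4096 < 6881 <= 2^13 = 8192
So ceil(log2(6881)) = 13

bits = ceil(log2(6881)) = ceil(12.7484) = 13 bits


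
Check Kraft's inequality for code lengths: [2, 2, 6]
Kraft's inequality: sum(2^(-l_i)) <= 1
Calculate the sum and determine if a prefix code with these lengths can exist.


Sum = 2^(-2) + 2^(-2) + 2^(-6)
    = 0.25 + 0.25 + 0.015625
    = 33/64 = 0.515625
Since 0.515625 <= 1, Kraft's inequality IS satisfied.
A prefix code with these lengths CAN exist.

Kraft sum = 0.515625. Satisfied.


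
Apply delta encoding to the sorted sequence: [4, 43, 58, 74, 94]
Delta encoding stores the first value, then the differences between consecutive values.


First value: 4
Deltas:
  43 - 4 = 39
  58 - 43 = 15
  74 - 58 = 16
  94 - 74 = 20


Delta encoded: [4, 39, 15, 16, 20]


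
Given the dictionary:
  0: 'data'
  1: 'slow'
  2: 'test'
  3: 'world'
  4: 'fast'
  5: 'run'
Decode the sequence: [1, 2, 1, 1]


Look up each index in the dictionary:
  1 -> 'slow'
  2 -> 'test'
  1 -> 'slow'
  1 -> 'slow'

Decoded: "slow test slow slow"


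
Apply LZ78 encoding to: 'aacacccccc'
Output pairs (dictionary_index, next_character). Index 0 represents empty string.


LZ78 encoding steps:
Dictionary: {0: ''}
Step 1: w='' (idx 0), next='a' -> output (0, 'a'), add 'a' as idx 1
Step 2: w='a' (idx 1), next='c' -> output (1, 'c'), add 'ac' as idx 2
Step 3: w='ac' (idx 2), next='c' -> output (2, 'c'), add 'acc' as idx 3
Step 4: w='' (idx 0), next='c' -> output (0, 'c'), add 'c' as idx 4
Step 5: w='c' (idx 4), next='c' -> output (4, 'c'), add 'cc' as idx 5
Step 6: w='c' (idx 4), end of input -> output (4, '')


Encoded: [(0, 'a'), (1, 'c'), (2, 'c'), (0, 'c'), (4, 'c'), (4, '')]


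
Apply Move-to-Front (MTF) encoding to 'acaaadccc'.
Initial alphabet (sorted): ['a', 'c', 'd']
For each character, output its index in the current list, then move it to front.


MTF encoding:
'a': index 0 in ['a', 'c', 'd'] -> ['a', 'c', 'd']
'c': index 1 in ['a', 'c', 'd'] -> ['c', 'a', 'd']
'a': index 1 in ['c', 'a', 'd'] -> ['a', 'c', 'd']
'a': index 0 in ['a', 'c', 'd'] -> ['a', 'c', 'd']
'a': index 0 in ['a', 'c', 'd'] -> ['a', 'c', 'd']
'd': index 2 in ['a', 'c', 'd'] -> ['d', 'a', 'c']
'c': index 2 in ['d', 'a', 'c'] -> ['c', 'd', 'a']
'c': index 0 in ['c', 'd', 'a'] -> ['c', 'd', 'a']
'c': index 0 in ['c', 'd', 'a'] -> ['c', 'd', 'a']


Output: [0, 1, 1, 0, 0, 2, 2, 0, 0]


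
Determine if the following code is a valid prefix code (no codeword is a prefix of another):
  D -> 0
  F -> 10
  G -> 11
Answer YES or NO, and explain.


Checking each pair (does one codeword prefix another?):
  D='0' vs F='10': no prefix
  D='0' vs G='11': no prefix
  F='10' vs D='0': no prefix
  F='10' vs G='11': no prefix
  G='11' vs D='0': no prefix
  G='11' vs F='10': no prefix
No violation found over all pairs.

YES -- this is a valid prefix code. No codeword is a prefix of any other codeword.


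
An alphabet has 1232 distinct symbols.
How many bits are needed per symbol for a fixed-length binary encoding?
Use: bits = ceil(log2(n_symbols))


log2(1232) = 10.2668
Bracket: 2^10 = 1024 < 1232 <= 2^11 = 2048
So ceil(log2(1232)) = 11

bits = ceil(log2(1232)) = ceil(10.2668) = 11 bits


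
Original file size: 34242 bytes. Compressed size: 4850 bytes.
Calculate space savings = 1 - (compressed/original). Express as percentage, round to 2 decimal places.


ratio = compressed/original = 4850/34242 = 0.141639
savings = 1 - ratio = 1 - 0.141639 = 0.858361
as a percentage: 0.858361 * 100 = 85.84%

Space savings = 1 - 4850/34242 = 85.84%


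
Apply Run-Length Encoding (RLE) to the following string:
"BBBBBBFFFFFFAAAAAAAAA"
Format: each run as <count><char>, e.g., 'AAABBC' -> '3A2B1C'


Scanning runs left to right:
  i=0: run of 'B' x 6 -> '6B'
  i=6: run of 'F' x 6 -> '6F'
  i=12: run of 'A' x 9 -> '9A'

RLE = 6B6F9A


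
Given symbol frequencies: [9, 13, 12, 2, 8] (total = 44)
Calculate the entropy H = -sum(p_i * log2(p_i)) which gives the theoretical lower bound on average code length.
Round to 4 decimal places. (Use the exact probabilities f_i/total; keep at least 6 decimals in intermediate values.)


Per-symbol terms -p_i * log2(p_i) with p_i = f_i/44:
  p = 9/44 = 0.204545: log2(p) = -2.289507, -p*log2(p) = 0.468308
  p = 13/44 = 0.295455: log2(p) = -1.758992, -p*log2(p) = 0.519702
  p = 12/44 = 0.272727: log2(p) = -1.874469, -p*log2(p) = 0.511219
  p = 2/44 = 0.045455: log2(p) = -4.459432, -p*log2(p) = 0.202701
  p = 8/44 = 0.181818: log2(p) = -2.459432, -p*log2(p) = 0.447169
H = 0.468308 + 0.519702 + 0.511219 + 0.202701 + 0.447169 = 2.149099

H = 2.1491 bits/symbol


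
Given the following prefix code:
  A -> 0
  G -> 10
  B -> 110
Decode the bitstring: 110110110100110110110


Decoding step by step:
Bits 110 -> B
Bits 110 -> B
Bits 110 -> B
Bits 10 -> G
Bits 0 -> A
Bits 110 -> B
Bits 110 -> B
Bits 110 -> B


Decoded message: BBBGABBB


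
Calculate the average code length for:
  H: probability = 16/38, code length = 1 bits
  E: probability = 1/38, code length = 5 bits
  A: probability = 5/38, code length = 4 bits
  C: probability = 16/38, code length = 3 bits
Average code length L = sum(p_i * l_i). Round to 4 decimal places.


Weighted contributions p_i * l_i:
  H: (16/38) * 1 = 16/38
  E: (1/38) * 5 = 5/38
  A: (5/38) * 4 = 20/38
  C: (16/38) * 3 = 48/38
Sum = (16 + 5 + 20 + 48)/38 = 89/38

L = 89/38 = 2.3421 bits/symbol


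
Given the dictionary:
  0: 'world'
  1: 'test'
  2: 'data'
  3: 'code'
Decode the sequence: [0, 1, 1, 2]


Look up each index in the dictionary:
  0 -> 'world'
  1 -> 'test'
  1 -> 'test'
  2 -> 'data'

Decoded: "world test test data"


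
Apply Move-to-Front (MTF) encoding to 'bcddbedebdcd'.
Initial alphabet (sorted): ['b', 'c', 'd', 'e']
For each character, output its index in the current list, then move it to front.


MTF encoding:
'b': index 0 in ['b', 'c', 'd', 'e'] -> ['b', 'c', 'd', 'e']
'c': index 1 in ['b', 'c', 'd', 'e'] -> ['c', 'b', 'd', 'e']
'd': index 2 in ['c', 'b', 'd', 'e'] -> ['d', 'c', 'b', 'e']
'd': index 0 in ['d', 'c', 'b', 'e'] -> ['d', 'c', 'b', 'e']
'b': index 2 in ['d', 'c', 'b', 'e'] -> ['b', 'd', 'c', 'e']
'e': index 3 in ['b', 'd', 'c', 'e'] -> ['e', 'b', 'd', 'c']
'd': index 2 in ['e', 'b', 'd', 'c'] -> ['d', 'e', 'b', 'c']
'e': index 1 in ['d', 'e', 'b', 'c'] -> ['e', 'd', 'b', 'c']
'b': index 2 in ['e', 'd', 'b', 'c'] -> ['b', 'e', 'd', 'c']
'd': index 2 in ['b', 'e', 'd', 'c'] -> ['d', 'b', 'e', 'c']
'c': index 3 in ['d', 'b', 'e', 'c'] -> ['c', 'd', 'b', 'e']
'd': index 1 in ['c', 'd', 'b', 'e'] -> ['d', 'c', 'b', 'e']


Output: [0, 1, 2, 0, 2, 3, 2, 1, 2, 2, 3, 1]


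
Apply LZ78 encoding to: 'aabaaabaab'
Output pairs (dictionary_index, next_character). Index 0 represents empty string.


LZ78 encoding steps:
Dictionary: {0: ''}
Step 1: w='' (idx 0), next='a' -> output (0, 'a'), add 'a' as idx 1
Step 2: w='a' (idx 1), next='b' -> output (1, 'b'), add 'ab' as idx 2
Step 3: w='a' (idx 1), next='a' -> output (1, 'a'), add 'aa' as idx 3
Step 4: w='ab' (idx 2), next='a' -> output (2, 'a'), add 'aba' as idx 4
Step 5: w='ab' (idx 2), end of input -> output (2, '')


Encoded: [(0, 'a'), (1, 'b'), (1, 'a'), (2, 'a'), (2, '')]


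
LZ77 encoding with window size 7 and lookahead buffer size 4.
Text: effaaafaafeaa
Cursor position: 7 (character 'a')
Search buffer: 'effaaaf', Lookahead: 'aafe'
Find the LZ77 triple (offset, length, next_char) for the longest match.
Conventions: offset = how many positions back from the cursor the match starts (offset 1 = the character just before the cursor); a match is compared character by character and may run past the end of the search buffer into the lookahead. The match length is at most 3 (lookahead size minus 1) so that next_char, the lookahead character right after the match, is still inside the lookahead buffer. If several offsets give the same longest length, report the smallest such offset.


Try each offset into the search buffer:
  offset=1 (pos 6, char 'f'): match length 0
  offset=2 (pos 5, char 'a'): match length 1
  offset=3 (pos 4, char 'a'): match length 3
  offset=4 (pos 3, char 'a'): match length 2
  offset=5 (pos 2, char 'f'): match length 0
  offset=6 (pos 1, char 'f'): match length 0
  offset=7 (pos 0, char 'e'): match length 0
Longest match has length 3 at offset 3.
next_char = character at position 7 + 3 = 10 -> 'e'

Best match: offset=3, length=3 (matching 'aaf' starting at position 4)
LZ77 triple: (3, 3, 'e')


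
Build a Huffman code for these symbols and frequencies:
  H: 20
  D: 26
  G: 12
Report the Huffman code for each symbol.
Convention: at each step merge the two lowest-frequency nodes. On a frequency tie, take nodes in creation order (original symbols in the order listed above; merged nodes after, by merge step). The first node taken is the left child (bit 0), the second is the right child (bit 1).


Huffman tree construction:
Step 1: Merge G(12) + H(20) = 32
Step 2: Merge D(26) + (G+H)(32) = 58
Read each symbol's code off the tree from the root (left child = 0, right child = 1).

Codes:
  H: 11 (length 2)
  D: 0 (length 1)
  G: 10 (length 2)
Average code length: 90/58 = 1.5517 bits/symbol


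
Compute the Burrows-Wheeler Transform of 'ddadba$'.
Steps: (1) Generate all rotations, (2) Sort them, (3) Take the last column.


Rotations (sorted):
  0: $ddadba -> last char: a
  1: a$ddadb -> last char: b
  2: adba$dd -> last char: d
  3: ba$ddad -> last char: d
  4: dadba$d -> last char: d
  5: dba$dda -> last char: a
  6: ddadba$ -> last char: $


BWT = abddda$


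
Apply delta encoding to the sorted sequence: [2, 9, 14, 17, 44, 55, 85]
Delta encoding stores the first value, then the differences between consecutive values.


First value: 2
Deltas:
  9 - 2 = 7
  14 - 9 = 5
  17 - 14 = 3
  44 - 17 = 27
  55 - 44 = 11
  85 - 55 = 30


Delta encoded: [2, 7, 5, 3, 27, 11, 30]


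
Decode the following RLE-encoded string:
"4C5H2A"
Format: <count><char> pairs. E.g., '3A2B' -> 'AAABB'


Expanding each <count><char> pair:
  4C -> 'CCCC'
  5H -> 'HHHHH'
  2A -> 'AA'

Decoded = CCCCHHHHHAA


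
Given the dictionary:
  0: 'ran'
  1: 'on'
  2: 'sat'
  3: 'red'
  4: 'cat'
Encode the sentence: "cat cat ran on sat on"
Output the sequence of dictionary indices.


Look up each word in the dictionary:
  'cat' -> 4
  'cat' -> 4
  'ran' -> 0
  'on' -> 1
  'sat' -> 2
  'on' -> 1

Encoded: [4, 4, 0, 1, 2, 1]


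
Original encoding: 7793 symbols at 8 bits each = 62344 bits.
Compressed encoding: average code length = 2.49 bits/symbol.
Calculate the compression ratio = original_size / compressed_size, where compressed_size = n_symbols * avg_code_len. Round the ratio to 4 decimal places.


original_size = n_symbols * orig_bits = 7793 * 8 = 62344 bits
compressed_size = n_symbols * avg_code_len = 7793 * 2.49 = 19404.57 bits
ratio = original_size / compressed_size = 62344 / 19404.57 = 3.2129

Compression ratio = 3.2129


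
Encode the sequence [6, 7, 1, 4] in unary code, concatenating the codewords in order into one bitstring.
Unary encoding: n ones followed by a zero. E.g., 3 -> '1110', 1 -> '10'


Encode each number as n ones followed by a terminating 0:
  6 -> 1111110 (7 bits)
  7 -> 11111110 (8 bits)
  1 -> 10 (2 bits)
  4 -> 11110 (5 bits)
Total length = 7 + 8 + 2 + 5 = 22 bits.

Unary([6, 7, 1, 4]) = 1111110111111101011110 (22 bits)


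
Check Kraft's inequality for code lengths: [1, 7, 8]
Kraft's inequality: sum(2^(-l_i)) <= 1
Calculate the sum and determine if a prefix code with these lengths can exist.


Sum = 2^(-1) + 2^(-7) + 2^(-8)
    = 0.5 + 0.0078125 + 0.00390625
    = 131/256 = 0.51171875
Since 0.51171875 <= 1, Kraft's inequality IS satisfied.
A prefix code with these lengths CAN exist.

Kraft sum = 0.51171875. Satisfied.


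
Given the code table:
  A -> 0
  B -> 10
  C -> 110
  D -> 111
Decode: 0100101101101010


Decoding:
0 -> A
10 -> B
0 -> A
10 -> B
110 -> C
110 -> C
10 -> B
10 -> B


Result: ABABCCBB


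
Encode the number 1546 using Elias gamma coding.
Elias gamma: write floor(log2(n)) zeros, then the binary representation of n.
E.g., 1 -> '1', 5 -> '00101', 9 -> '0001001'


num_bits = floor(log2(1546)) + 1 = 11
leading_zeros = num_bits - 1 = 10
binary(1546) = 11000001010

Elias gamma(1546) = '0000000000' + '11000001010' = 000000000011000001010 (21 bits)


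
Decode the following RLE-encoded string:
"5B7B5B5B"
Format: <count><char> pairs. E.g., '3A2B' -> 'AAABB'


Expanding each <count><char> pair:
  5B -> 'BBBBB'
  7B -> 'BBBBBBB'
  5B -> 'BBBBB'
  5B -> 'BBBBB'

Decoded = BBBBBBBBBBBBBBBBBBBBBB


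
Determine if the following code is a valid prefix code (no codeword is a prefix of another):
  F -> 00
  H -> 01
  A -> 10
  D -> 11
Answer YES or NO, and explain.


Checking each pair (does one codeword prefix another?):
  F='00' vs H='01': no prefix
  F='00' vs A='10': no prefix
  F='00' vs D='11': no prefix
  H='01' vs F='00': no prefix
  H='01' vs A='10': no prefix
  H='01' vs D='11': no prefix
  A='10' vs F='00': no prefix
  A='10' vs H='01': no prefix
  A='10' vs D='11': no prefix
  D='11' vs F='00': no prefix
  D='11' vs H='01': no prefix
  D='11' vs A='10': no prefix
No violation found over all pairs.

YES -- this is a valid prefix code. No codeword is a prefix of any other codeword.


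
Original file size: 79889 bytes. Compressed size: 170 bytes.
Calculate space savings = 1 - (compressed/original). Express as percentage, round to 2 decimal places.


ratio = compressed/original = 170/79889 = 0.002128
savings = 1 - ratio = 1 - 0.002128 = 0.997872
as a percentage: 0.997872 * 100 = 99.79%

Space savings = 1 - 170/79889 = 99.79%


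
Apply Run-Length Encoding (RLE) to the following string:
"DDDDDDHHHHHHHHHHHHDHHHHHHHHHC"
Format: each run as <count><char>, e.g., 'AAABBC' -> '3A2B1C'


Scanning runs left to right:
  i=0: run of 'D' x 6 -> '6D'
  i=6: run of 'H' x 12 -> '12H'
  i=18: run of 'D' x 1 -> '1D'
  i=19: run of 'H' x 9 -> '9H'
  i=28: run of 'C' x 1 -> '1C'

RLE = 6D12H1D9H1C


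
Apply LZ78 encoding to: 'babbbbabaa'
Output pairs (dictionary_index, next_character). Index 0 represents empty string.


LZ78 encoding steps:
Dictionary: {0: ''}
Step 1: w='' (idx 0), next='b' -> output (0, 'b'), add 'b' as idx 1
Step 2: w='' (idx 0), next='a' -> output (0, 'a'), add 'a' as idx 2
Step 3: w='b' (idx 1), next='b' -> output (1, 'b'), add 'bb' as idx 3
Step 4: w='bb' (idx 3), next='a' -> output (3, 'a'), add 'bba' as idx 4
Step 5: w='b' (idx 1), next='a' -> output (1, 'a'), add 'ba' as idx 5
Step 6: w='a' (idx 2), end of input -> output (2, '')


Encoded: [(0, 'b'), (0, 'a'), (1, 'b'), (3, 'a'), (1, 'a'), (2, '')]


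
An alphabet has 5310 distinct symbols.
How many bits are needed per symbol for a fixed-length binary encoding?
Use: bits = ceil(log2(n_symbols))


log2(5310) = 12.3745
Bracket: 2^12 = 4096 < 5310 <= 2^13 = 8192
So ceil(log2(5310)) = 13

bits = ceil(log2(5310)) = ceil(12.3745) = 13 bits


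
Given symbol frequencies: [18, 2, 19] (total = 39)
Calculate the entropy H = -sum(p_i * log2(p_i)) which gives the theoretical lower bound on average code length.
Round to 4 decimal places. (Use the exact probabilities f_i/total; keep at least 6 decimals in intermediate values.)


Per-symbol terms -p_i * log2(p_i) with p_i = f_i/39:
  p = 18/39 = 0.461538: log2(p) = -1.115477, -p*log2(p) = 0.514836
  p = 2/39 = 0.051282: log2(p) = -4.285402, -p*log2(p) = 0.219764
  p = 19/39 = 0.487179: log2(p) = -1.037475, -p*log2(p) = 0.505436
H = 0.514836 + 0.219764 + 0.505436 = 1.240036

H = 1.24 bits/symbol


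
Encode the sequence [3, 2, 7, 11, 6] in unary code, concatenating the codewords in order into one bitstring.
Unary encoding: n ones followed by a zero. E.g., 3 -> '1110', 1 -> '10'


Encode each number as n ones followed by a terminating 0:
  3 -> 1110 (4 bits)
  2 -> 110 (3 bits)
  7 -> 11111110 (8 bits)
  11 -> 111111111110 (12 bits)
  6 -> 1111110 (7 bits)
Total length = 4 + 3 + 8 + 12 + 7 = 34 bits.

Unary([3, 2, 7, 11, 6]) = 1110110111111101111111111101111110 (34 bits)


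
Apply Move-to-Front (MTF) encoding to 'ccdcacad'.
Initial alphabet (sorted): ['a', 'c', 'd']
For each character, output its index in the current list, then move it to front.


MTF encoding:
'c': index 1 in ['a', 'c', 'd'] -> ['c', 'a', 'd']
'c': index 0 in ['c', 'a', 'd'] -> ['c', 'a', 'd']
'd': index 2 in ['c', 'a', 'd'] -> ['d', 'c', 'a']
'c': index 1 in ['d', 'c', 'a'] -> ['c', 'd', 'a']
'a': index 2 in ['c', 'd', 'a'] -> ['a', 'c', 'd']
'c': index 1 in ['a', 'c', 'd'] -> ['c', 'a', 'd']
'a': index 1 in ['c', 'a', 'd'] -> ['a', 'c', 'd']
'd': index 2 in ['a', 'c', 'd'] -> ['d', 'a', 'c']


Output: [1, 0, 2, 1, 2, 1, 1, 2]


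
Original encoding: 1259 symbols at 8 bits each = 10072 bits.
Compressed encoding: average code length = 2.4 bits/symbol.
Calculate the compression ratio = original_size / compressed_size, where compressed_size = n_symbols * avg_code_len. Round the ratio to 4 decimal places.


original_size = n_symbols * orig_bits = 1259 * 8 = 10072 bits
compressed_size = n_symbols * avg_code_len = 1259 * 2.4 = 3021.6 bits
ratio = original_size / compressed_size = 10072 / 3021.6 = 3.3333

Compression ratio = 3.3333


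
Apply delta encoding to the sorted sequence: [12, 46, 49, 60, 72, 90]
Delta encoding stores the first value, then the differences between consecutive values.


First value: 12
Deltas:
  46 - 12 = 34
  49 - 46 = 3
  60 - 49 = 11
  72 - 60 = 12
  90 - 72 = 18


Delta encoded: [12, 34, 3, 11, 12, 18]


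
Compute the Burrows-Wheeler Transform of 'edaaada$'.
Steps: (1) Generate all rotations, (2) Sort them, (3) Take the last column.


Rotations (sorted):
  0: $edaaada -> last char: a
  1: a$edaaad -> last char: d
  2: aaada$ed -> last char: d
  3: aada$eda -> last char: a
  4: ada$edaa -> last char: a
  5: da$edaaa -> last char: a
  6: daaada$e -> last char: e
  7: edaaada$ -> last char: $


BWT = addaaae$


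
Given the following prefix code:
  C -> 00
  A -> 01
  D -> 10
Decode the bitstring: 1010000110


Decoding step by step:
Bits 10 -> D
Bits 10 -> D
Bits 00 -> C
Bits 01 -> A
Bits 10 -> D


Decoded message: DDCAD


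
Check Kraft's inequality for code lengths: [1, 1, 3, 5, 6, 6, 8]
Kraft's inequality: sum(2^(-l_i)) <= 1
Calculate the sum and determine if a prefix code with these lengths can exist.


Sum = 2^(-1) + 2^(-1) + 2^(-3) + 2^(-5) + 2^(-6) + 2^(-6) + 2^(-8)
    = 0.5 + 0.5 + 0.125 + 0.03125 + 0.015625 + 0.015625 + 0.00390625
    = 305/256 = 1.19140625
Since 1.19140625 > 1, Kraft's inequality is NOT satisfied.
A prefix code with these lengths CANNOT exist.

Kraft sum = 1.19140625. Not satisfied.


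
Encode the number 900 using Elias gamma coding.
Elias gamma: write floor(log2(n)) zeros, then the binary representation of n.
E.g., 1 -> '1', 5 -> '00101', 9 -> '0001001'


num_bits = floor(log2(900)) + 1 = 10
leading_zeros = num_bits - 1 = 9
binary(900) = 1110000100

Elias gamma(900) = '000000000' + '1110000100' = 0000000001110000100 (19 bits)


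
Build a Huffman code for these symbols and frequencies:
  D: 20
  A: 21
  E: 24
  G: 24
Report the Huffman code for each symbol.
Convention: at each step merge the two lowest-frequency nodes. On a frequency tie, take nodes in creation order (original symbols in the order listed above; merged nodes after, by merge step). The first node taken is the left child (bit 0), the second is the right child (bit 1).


Huffman tree construction:
Step 1: Merge D(20) + A(21) = 41
Step 2: Merge E(24) + G(24) = 48
Step 3: Merge (D+A)(41) + (E+G)(48) = 89
Read each symbol's code off the tree from the root (left child = 0, right child = 1).

Codes:
  D: 00 (length 2)
  A: 01 (length 2)
  E: 10 (length 2)
  G: 11 (length 2)
Average code length: 178/89 = 2.0000 bits/symbol


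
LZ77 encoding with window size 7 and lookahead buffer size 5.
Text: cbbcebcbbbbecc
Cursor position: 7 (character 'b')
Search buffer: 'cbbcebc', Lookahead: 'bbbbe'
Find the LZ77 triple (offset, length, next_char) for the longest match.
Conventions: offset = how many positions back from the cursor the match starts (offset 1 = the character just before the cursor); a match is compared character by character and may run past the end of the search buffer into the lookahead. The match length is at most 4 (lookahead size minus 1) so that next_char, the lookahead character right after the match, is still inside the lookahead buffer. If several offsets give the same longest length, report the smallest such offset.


Try each offset into the search buffer:
  offset=1 (pos 6, char 'c'): match length 0
  offset=2 (pos 5, char 'b'): match length 1
  offset=3 (pos 4, char 'e'): match length 0
  offset=4 (pos 3, char 'c'): match length 0
  offset=5 (pos 2, char 'b'): match length 1
  offset=6 (pos 1, char 'b'): match length 2
  offset=7 (pos 0, char 'c'): match length 0
Longest match has length 2 at offset 6.
next_char = character at position 7 + 2 = 9 -> 'b'

Best match: offset=6, length=2 (matching 'bb' starting at position 1)
LZ77 triple: (6, 2, 'b')


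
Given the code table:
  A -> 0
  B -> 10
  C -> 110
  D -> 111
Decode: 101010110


Decoding:
10 -> B
10 -> B
10 -> B
110 -> C


Result: BBBC


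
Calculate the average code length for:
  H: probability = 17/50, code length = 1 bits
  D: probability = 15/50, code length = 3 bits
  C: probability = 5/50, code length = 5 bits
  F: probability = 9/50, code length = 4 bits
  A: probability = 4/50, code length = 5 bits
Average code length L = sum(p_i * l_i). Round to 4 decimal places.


Weighted contributions p_i * l_i:
  H: (17/50) * 1 = 17/50
  D: (15/50) * 3 = 45/50
  C: (5/50) * 5 = 25/50
  F: (9/50) * 4 = 36/50
  A: (4/50) * 5 = 20/50
Sum = (17 + 45 + 25 + 36 + 20)/50 = 143/50

L = 143/50 = 2.8600 bits/symbol


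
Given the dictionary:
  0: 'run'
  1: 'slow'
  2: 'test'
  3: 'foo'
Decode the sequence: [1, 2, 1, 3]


Look up each index in the dictionary:
  1 -> 'slow'
  2 -> 'test'
  1 -> 'slow'
  3 -> 'foo'

Decoded: "slow test slow foo"


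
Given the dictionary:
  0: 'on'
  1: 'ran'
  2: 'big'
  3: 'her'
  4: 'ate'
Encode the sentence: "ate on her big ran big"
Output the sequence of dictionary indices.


Look up each word in the dictionary:
  'ate' -> 4
  'on' -> 0
  'her' -> 3
  'big' -> 2
  'ran' -> 1
  'big' -> 2

Encoded: [4, 0, 3, 2, 1, 2]


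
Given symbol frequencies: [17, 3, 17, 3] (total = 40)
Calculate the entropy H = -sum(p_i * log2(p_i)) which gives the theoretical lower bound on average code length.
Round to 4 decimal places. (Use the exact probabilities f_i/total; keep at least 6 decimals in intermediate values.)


Per-symbol terms -p_i * log2(p_i) with p_i = f_i/40:
  p = 17/40 = 0.425000: log2(p) = -1.234465, -p*log2(p) = 0.524648
  p = 3/40 = 0.075000: log2(p) = -3.736966, -p*log2(p) = 0.280272
  p = 17/40 = 0.425000: log2(p) = -1.234465, -p*log2(p) = 0.524648
  p = 3/40 = 0.075000: log2(p) = -3.736966, -p*log2(p) = 0.280272
H = 0.524648 + 0.280272 + 0.524648 + 0.280272 = 1.609840

H = 1.6098 bits/symbol


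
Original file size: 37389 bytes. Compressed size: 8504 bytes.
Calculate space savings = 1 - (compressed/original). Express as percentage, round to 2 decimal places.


ratio = compressed/original = 8504/37389 = 0.227447
savings = 1 - ratio = 1 - 0.227447 = 0.772553
as a percentage: 0.772553 * 100 = 77.26%

Space savings = 1 - 8504/37389 = 77.26%


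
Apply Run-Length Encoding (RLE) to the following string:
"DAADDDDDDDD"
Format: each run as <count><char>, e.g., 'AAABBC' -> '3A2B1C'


Scanning runs left to right:
  i=0: run of 'D' x 1 -> '1D'
  i=1: run of 'A' x 2 -> '2A'
  i=3: run of 'D' x 8 -> '8D'

RLE = 1D2A8D


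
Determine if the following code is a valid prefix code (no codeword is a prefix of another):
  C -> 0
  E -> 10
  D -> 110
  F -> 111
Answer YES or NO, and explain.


Checking each pair (does one codeword prefix another?):
  C='0' vs E='10': no prefix
  C='0' vs D='110': no prefix
  C='0' vs F='111': no prefix
  E='10' vs C='0': no prefix
  E='10' vs D='110': no prefix
  E='10' vs F='111': no prefix
  D='110' vs C='0': no prefix
  D='110' vs E='10': no prefix
  D='110' vs F='111': no prefix
  F='111' vs C='0': no prefix
  F='111' vs E='10': no prefix
  F='111' vs D='110': no prefix
No violation found over all pairs.

YES -- this is a valid prefix code. No codeword is a prefix of any other codeword.


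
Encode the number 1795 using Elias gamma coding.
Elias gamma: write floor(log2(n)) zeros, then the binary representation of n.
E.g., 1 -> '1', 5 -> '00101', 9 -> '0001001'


num_bits = floor(log2(1795)) + 1 = 11
leading_zeros = num_bits - 1 = 10
binary(1795) = 11100000011

Elias gamma(1795) = '0000000000' + '11100000011' = 000000000011100000011 (21 bits)


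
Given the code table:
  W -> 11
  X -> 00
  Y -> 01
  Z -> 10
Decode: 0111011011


Decoding:
01 -> Y
11 -> W
01 -> Y
10 -> Z
11 -> W


Result: YWYZW


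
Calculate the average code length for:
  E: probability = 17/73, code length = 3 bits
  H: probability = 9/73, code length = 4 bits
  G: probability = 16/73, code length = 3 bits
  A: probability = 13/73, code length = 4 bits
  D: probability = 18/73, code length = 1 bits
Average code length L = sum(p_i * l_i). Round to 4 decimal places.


Weighted contributions p_i * l_i:
  E: (17/73) * 3 = 51/73
  H: (9/73) * 4 = 36/73
  G: (16/73) * 3 = 48/73
  A: (13/73) * 4 = 52/73
  D: (18/73) * 1 = 18/73
Sum = (51 + 36 + 48 + 52 + 18)/73 = 205/73

L = 205/73 = 2.8082 bits/symbol


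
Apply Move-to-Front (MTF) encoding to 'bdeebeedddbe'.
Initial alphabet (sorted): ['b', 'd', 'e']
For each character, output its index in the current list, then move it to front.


MTF encoding:
'b': index 0 in ['b', 'd', 'e'] -> ['b', 'd', 'e']
'd': index 1 in ['b', 'd', 'e'] -> ['d', 'b', 'e']
'e': index 2 in ['d', 'b', 'e'] -> ['e', 'd', 'b']
'e': index 0 in ['e', 'd', 'b'] -> ['e', 'd', 'b']
'b': index 2 in ['e', 'd', 'b'] -> ['b', 'e', 'd']
'e': index 1 in ['b', 'e', 'd'] -> ['e', 'b', 'd']
'e': index 0 in ['e', 'b', 'd'] -> ['e', 'b', 'd']
'd': index 2 in ['e', 'b', 'd'] -> ['d', 'e', 'b']
'd': index 0 in ['d', 'e', 'b'] -> ['d', 'e', 'b']
'd': index 0 in ['d', 'e', 'b'] -> ['d', 'e', 'b']
'b': index 2 in ['d', 'e', 'b'] -> ['b', 'd', 'e']
'e': index 2 in ['b', 'd', 'e'] -> ['e', 'b', 'd']


Output: [0, 1, 2, 0, 2, 1, 0, 2, 0, 0, 2, 2]
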